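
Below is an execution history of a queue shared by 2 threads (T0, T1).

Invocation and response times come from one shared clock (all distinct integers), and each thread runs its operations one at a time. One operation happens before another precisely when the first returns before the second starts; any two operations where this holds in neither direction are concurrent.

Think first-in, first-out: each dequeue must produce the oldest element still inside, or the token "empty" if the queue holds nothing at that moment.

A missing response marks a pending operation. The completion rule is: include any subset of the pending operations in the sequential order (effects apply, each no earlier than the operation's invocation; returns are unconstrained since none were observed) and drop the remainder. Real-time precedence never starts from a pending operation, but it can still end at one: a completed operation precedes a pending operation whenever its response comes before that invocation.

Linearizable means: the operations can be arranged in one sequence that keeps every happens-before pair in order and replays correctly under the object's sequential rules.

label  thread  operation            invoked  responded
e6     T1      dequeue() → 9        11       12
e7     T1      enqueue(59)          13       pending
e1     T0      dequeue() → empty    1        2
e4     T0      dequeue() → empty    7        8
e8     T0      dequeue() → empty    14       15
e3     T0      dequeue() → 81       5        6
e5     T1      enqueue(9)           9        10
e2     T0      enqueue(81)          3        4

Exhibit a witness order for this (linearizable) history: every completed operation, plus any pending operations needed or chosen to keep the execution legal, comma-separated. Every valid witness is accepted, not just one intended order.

1. e1 dequeue() → empty, leaving queue <>
2. e2 enqueue(81), leaving queue <81>
3. e3 dequeue() → 81, leaving queue <>
4. e4 dequeue() → empty, leaving queue <>
5. e5 enqueue(9), leaving queue <9>
6. e6 dequeue() → 9, leaving queue <>
7. e8 dequeue() → empty, leaving queue <>

e1, e2, e3, e4, e5, e6, e8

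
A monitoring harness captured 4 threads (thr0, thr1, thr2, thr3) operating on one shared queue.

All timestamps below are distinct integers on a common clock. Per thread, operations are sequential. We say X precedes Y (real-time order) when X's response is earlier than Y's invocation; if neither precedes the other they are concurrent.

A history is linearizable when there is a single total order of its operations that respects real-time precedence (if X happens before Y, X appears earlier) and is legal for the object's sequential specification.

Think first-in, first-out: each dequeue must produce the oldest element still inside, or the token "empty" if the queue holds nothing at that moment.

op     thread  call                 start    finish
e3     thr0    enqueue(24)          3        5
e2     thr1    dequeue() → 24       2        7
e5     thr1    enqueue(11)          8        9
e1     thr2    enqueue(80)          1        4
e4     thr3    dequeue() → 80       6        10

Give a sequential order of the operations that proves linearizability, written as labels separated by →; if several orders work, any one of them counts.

after step 1 (e1 enqueue(80)): queue <80>
after step 2 (e3 enqueue(24)): queue <80,24>
after step 3 (e4 dequeue() → 80): queue <24>
after step 4 (e2 dequeue() → 24): queue <>
after step 5 (e5 enqueue(11)): queue <11>

e1 → e3 → e4 → e2 → e5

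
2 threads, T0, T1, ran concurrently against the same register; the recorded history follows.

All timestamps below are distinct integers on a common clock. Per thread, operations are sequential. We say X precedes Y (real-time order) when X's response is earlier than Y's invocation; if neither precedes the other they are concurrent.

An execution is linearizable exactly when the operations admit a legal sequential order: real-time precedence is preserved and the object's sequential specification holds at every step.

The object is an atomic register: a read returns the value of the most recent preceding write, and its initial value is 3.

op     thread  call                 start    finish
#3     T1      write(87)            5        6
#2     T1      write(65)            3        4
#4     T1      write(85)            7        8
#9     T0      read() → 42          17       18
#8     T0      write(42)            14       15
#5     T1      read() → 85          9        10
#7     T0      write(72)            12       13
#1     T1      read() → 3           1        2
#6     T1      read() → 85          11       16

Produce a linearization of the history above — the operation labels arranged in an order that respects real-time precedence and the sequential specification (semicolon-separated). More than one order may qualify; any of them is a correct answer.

#1; #2; #3; #4; #5; #6; #7; #8; #9

1. #1 read() → 3, leaving value 3
2. #2 write(65), leaving value 65
3. #3 write(87), leaving value 87
4. #4 write(85), leaving value 85
5. #5 read() → 85, leaving value 85
6. #6 read() → 85, leaving value 85
7. #7 write(72), leaving value 72
8. #8 write(42), leaving value 42
9. #9 read() → 42, leaving value 42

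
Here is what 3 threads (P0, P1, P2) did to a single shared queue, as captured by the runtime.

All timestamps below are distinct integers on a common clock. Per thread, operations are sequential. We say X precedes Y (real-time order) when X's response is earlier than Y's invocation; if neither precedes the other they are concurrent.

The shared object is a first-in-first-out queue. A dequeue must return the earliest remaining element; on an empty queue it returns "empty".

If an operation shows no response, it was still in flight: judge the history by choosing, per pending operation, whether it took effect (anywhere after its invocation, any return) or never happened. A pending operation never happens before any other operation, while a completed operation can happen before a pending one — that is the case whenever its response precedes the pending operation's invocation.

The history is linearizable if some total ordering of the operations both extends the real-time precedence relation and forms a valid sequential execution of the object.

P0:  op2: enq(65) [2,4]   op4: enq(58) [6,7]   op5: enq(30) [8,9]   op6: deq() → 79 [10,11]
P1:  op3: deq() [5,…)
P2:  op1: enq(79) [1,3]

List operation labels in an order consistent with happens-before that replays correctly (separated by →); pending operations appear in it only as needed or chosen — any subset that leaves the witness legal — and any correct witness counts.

op1 → op2 → op4 → op5 → op6

1. op1 enq(79), leaving queue <79>
2. op2 enq(65), leaving queue <79,65>
3. op4 enq(58), leaving queue <79,65,58>
4. op5 enq(30), leaving queue <79,65,58,30>
5. op6 deq() → 79, leaving queue <65,58,30>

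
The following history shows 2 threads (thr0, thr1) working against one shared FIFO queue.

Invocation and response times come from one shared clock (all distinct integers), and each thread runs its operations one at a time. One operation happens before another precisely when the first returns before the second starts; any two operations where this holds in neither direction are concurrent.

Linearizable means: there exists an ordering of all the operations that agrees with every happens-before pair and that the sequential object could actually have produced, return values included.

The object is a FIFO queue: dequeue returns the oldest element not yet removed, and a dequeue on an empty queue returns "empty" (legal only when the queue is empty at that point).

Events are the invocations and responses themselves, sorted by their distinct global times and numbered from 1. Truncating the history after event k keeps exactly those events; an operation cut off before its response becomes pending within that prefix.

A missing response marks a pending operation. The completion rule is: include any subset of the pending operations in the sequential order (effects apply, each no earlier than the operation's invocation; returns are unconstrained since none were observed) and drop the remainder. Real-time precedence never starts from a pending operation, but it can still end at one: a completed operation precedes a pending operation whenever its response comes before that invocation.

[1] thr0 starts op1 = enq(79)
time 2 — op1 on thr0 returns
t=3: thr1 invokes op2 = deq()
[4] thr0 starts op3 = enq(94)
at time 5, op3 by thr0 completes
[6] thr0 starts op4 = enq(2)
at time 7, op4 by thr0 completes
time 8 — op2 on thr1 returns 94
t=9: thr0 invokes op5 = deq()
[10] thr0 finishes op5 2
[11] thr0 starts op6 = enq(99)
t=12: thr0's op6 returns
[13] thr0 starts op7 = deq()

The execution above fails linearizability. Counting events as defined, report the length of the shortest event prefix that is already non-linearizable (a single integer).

8

events 1..7 are linearizable; a witness order is op1, op2, op3, op4:
after step 1 (op1 enq(79)): queue <79>
after step 2 (op2 deq() (pending, included)): queue <>
after step 3 (op3 enq(94)): queue <94>
after step 4 (op4 enq(2)): queue <94,2>
with event 8 included (op2 responding at time 8), all real-time-consistent orders fail
for example op1, op2, op3, op4 fails at step 2: op2 deq() → 94 is not legal there
for example op1, op3, op2, op4 fails at step 3: op2 deq() → 94 is not legal there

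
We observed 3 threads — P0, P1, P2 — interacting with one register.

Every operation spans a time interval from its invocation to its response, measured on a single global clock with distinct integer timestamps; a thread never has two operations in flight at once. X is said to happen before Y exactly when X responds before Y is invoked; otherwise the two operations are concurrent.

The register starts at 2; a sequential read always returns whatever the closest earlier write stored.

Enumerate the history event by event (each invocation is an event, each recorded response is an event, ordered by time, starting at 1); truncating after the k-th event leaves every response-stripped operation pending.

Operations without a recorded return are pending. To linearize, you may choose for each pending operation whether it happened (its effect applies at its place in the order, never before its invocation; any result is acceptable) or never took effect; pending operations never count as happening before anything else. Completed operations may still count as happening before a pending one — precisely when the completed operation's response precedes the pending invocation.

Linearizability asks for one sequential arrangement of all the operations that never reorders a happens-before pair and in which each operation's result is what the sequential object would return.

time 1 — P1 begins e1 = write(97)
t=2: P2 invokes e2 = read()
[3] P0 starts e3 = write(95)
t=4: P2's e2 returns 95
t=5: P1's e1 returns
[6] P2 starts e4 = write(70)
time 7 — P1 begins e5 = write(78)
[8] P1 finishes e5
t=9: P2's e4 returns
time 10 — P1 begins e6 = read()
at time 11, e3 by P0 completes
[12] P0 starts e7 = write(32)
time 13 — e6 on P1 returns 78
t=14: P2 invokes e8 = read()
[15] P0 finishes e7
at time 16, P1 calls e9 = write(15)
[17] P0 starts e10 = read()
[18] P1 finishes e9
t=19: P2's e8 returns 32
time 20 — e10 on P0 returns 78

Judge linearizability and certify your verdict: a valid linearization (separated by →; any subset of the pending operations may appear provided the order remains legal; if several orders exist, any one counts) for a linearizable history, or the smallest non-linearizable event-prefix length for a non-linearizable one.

not linearizable — minimal violating prefix: 20 events

already the first 20 events (up to e10's response at time 20) admit no linearization; the first 19 still do
no legal order exists: 312 real-time-consistent candidates over 10 completed register operations, all rejected
sample order e1, e2, e3, e4, e5, e6, e7, e8, e9, e10 stalls at step 2 — e2 read() → 95 has no legal effect
sample order e1, e2, e3, e4, e5, e6, e7, e8, e10, e9 stalls at step 2 — e2 read() → 95 has no legal effect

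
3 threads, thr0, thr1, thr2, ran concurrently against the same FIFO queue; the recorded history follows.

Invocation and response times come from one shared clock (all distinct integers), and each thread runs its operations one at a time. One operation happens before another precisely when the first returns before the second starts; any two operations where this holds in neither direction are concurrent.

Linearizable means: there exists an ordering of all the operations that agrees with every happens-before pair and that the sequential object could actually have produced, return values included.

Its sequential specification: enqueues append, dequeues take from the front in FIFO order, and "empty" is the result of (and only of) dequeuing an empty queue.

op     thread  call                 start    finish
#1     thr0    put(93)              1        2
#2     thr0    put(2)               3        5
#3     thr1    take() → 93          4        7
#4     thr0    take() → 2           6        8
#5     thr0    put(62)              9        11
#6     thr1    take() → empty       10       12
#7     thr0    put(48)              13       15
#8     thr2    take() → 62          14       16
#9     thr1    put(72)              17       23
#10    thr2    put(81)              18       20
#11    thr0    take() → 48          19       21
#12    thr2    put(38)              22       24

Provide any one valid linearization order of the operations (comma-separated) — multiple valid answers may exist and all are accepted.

#1, #2, #3, #4, #6, #5, #7, #8, #9, #10, #11, #12

step 1: #1 put(93) — queue <93>
step 2: #2 put(2) — queue <93,2>
step 3: #3 take() → 93 — queue <2>
step 4: #4 take() → 2 — queue <>
step 5: #6 take() → empty — queue <>
step 6: #5 put(62) — queue <62>
step 7: #7 put(48) — queue <62,48>
step 8: #8 take() → 62 — queue <48>
step 9: #9 put(72) — queue <48,72>
step 10: #10 put(81) — queue <48,72,81>
step 11: #11 take() → 48 — queue <72,81>
step 12: #12 put(38) — queue <72,81,38>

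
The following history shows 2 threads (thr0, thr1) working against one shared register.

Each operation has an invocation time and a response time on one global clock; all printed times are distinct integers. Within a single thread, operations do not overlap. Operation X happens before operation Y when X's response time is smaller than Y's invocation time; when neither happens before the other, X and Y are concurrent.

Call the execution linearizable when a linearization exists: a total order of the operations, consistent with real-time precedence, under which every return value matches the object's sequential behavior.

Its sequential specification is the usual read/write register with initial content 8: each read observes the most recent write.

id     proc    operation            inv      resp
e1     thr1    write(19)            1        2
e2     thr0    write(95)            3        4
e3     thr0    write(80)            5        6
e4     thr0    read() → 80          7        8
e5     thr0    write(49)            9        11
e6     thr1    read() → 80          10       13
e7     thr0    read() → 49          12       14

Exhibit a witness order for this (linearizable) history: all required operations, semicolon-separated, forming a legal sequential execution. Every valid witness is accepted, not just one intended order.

step 1: e1 write(19) — value 19
step 2: e2 write(95) — value 95
step 3: e3 write(80) — value 80
step 4: e4 read() → 80 — value 80
step 5: e6 read() → 80 — value 80
step 6: e5 write(49) — value 49
step 7: e7 read() → 49 — value 49

e1; e2; e3; e4; e6; e5; e7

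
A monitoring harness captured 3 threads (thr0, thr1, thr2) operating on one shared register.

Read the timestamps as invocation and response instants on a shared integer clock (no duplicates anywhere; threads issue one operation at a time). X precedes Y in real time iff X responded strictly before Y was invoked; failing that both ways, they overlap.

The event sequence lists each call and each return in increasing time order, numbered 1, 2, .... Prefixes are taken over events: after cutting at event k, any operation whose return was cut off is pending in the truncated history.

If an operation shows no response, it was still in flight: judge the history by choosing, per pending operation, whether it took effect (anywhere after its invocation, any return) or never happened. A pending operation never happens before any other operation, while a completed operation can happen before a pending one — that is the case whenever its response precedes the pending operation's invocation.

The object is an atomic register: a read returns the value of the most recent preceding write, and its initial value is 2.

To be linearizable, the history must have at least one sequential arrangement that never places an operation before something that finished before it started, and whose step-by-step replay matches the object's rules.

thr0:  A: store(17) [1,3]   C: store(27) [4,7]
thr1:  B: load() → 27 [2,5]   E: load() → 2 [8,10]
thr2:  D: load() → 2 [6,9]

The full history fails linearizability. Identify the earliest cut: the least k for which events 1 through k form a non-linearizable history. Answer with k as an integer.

events 1..8 are still linearizable — one witness is A, C, B:
1. A store(17), leaving value 17
2. C store(27), leaving value 27
3. B load() → 27, leaving value 27
adding event 9 (D responds at 9) leaves no legal real-time order
including or dropping the 1 pending operation (E) in any combination fails
for example A, B, C, D (pending dropped) fails at step 2: B load() → 27 is not legal there
for example A, B, D, C (pending dropped) fails at step 2: B load() → 27 is not legal there

9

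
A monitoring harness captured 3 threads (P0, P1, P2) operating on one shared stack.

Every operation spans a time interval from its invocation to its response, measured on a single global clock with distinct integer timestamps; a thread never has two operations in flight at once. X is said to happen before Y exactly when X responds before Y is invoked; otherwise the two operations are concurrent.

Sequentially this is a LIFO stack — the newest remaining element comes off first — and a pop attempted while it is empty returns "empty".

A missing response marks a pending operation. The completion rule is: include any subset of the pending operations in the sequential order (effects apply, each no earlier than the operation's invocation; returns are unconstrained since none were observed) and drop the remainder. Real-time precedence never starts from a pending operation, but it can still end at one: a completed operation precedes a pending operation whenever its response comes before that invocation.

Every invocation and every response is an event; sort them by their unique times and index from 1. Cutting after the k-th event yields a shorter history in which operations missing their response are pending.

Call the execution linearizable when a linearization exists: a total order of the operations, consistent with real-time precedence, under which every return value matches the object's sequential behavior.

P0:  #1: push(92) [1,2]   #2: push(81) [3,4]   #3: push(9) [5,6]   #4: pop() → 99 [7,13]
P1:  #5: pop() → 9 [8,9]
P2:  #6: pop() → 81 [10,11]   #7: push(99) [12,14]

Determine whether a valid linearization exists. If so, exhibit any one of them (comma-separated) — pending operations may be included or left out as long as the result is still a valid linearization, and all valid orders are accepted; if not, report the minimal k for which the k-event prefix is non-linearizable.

after step 1 (#1 push(92)): stack <92>
after step 2 (#2 push(81)): stack <92,81>
after step 3 (#3 push(9)): stack <92,81,9>
after step 4 (#5 pop() → 9): stack <92,81>
after step 5 (#6 pop() → 81): stack <92>
after step 6 (#7 push(99)): stack <92,99>
after step 7 (#4 pop() → 99): stack <92>

linearizable — witness: #1, #2, #3, #5, #6, #7, #4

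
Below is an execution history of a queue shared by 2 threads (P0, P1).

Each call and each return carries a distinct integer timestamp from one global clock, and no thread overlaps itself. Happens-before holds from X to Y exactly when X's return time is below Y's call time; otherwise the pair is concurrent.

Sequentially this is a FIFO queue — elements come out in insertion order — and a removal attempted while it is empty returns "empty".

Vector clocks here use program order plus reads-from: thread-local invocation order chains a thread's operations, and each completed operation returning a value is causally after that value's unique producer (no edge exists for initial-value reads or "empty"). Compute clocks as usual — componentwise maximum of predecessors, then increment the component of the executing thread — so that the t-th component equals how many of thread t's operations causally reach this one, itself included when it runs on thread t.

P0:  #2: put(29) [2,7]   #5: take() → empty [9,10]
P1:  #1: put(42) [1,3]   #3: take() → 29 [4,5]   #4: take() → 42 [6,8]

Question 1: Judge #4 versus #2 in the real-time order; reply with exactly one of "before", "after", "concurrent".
Answer: concurrent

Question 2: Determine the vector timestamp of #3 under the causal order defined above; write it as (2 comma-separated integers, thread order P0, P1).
Answer: (1, 2)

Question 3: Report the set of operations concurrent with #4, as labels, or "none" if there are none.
Answer: #2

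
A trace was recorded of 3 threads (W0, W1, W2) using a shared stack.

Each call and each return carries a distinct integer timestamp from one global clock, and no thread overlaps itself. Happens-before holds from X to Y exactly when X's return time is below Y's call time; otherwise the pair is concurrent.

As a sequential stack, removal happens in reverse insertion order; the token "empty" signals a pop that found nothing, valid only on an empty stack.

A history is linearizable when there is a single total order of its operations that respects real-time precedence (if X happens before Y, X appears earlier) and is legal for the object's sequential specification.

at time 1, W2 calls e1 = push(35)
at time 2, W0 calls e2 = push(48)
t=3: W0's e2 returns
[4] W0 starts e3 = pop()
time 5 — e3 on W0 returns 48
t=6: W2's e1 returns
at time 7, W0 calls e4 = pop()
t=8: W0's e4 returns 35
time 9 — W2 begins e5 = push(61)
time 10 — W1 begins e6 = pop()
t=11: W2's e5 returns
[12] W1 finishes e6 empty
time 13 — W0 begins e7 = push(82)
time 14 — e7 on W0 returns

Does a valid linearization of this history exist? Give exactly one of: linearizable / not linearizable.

linearizable

one valid linearization: e1, e2, e3, e4, e6, e5, e7
1. e1 push(35), leaving stack <35>
2. e2 push(48), leaving stack <35,48>
3. e3 pop() → 48, leaving stack <35>
4. e4 pop() → 35, leaving stack <>
5. e6 pop() → empty, leaving stack <>
6. e5 push(61), leaving stack <61>
7. e7 push(82), leaving stack <61,82>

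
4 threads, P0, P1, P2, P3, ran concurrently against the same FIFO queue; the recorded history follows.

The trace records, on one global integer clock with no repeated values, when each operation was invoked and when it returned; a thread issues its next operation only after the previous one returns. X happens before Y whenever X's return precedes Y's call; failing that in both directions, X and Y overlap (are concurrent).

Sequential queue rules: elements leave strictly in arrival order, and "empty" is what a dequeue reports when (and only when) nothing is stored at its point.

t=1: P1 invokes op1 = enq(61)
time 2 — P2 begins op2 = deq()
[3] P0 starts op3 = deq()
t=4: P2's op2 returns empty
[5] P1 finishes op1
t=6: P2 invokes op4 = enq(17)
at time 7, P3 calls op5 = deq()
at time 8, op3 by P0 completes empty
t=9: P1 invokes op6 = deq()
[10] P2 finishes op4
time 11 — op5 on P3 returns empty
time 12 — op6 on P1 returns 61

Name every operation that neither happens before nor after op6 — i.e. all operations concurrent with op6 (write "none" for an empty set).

op6 spans [9,12]; an op avoiding the whole window 9..12 is ordered, any other is concurrent
op1 [1,5]: before
op2 [2,4]: before
op3 [3,8]: before
op4 [6,10]: concurrent
op5 [7,11]: concurrent

op4, op5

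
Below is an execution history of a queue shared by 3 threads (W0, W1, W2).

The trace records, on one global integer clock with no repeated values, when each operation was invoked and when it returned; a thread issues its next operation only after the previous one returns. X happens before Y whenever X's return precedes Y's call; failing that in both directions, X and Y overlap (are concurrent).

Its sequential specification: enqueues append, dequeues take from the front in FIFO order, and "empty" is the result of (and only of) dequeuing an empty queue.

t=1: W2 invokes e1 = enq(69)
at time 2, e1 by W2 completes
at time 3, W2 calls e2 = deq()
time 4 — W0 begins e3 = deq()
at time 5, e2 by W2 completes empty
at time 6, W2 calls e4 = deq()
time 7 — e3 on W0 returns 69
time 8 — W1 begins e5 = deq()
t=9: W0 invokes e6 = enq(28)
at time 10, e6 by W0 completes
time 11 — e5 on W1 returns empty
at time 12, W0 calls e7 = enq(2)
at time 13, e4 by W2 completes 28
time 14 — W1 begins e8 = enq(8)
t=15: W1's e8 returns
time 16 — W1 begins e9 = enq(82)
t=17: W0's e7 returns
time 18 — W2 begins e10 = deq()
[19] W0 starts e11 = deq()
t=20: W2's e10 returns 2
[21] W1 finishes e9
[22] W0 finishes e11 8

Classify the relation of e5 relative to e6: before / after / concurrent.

concurrent

e5 spans [8,11], e6 spans [9,10]
the intervals overlap in both directions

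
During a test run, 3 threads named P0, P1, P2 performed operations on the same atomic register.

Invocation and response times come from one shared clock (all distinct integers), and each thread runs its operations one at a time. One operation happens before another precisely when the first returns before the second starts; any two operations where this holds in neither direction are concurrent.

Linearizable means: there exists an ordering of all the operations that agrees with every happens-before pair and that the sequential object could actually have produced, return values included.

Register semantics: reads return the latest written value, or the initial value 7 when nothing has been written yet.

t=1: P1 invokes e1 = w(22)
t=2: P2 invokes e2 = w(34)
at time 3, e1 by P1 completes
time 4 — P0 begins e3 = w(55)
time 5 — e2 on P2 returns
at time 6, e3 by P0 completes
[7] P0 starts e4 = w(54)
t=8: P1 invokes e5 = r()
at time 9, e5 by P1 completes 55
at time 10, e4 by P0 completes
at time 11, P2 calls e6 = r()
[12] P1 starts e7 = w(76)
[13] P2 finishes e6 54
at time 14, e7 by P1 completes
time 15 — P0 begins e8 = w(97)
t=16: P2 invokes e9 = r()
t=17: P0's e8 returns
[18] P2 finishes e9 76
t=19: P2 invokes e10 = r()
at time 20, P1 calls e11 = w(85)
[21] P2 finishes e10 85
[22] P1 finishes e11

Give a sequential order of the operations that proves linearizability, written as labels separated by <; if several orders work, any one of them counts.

step 1: e1 w(22) — value 22
step 2: e2 w(34) — value 34
step 3: e3 w(55) — value 55
step 4: e5 r() → 55 — value 55
step 5: e4 w(54) — value 54
step 6: e6 r() → 54 — value 54
step 7: e7 w(76) — value 76
step 8: e9 r() → 76 — value 76
step 9: e8 w(97) — value 97
step 10: e11 w(85) — value 85
step 11: e10 r() → 85 — value 85

e1 < e2 < e3 < e5 < e4 < e6 < e7 < e9 < e8 < e11 < e10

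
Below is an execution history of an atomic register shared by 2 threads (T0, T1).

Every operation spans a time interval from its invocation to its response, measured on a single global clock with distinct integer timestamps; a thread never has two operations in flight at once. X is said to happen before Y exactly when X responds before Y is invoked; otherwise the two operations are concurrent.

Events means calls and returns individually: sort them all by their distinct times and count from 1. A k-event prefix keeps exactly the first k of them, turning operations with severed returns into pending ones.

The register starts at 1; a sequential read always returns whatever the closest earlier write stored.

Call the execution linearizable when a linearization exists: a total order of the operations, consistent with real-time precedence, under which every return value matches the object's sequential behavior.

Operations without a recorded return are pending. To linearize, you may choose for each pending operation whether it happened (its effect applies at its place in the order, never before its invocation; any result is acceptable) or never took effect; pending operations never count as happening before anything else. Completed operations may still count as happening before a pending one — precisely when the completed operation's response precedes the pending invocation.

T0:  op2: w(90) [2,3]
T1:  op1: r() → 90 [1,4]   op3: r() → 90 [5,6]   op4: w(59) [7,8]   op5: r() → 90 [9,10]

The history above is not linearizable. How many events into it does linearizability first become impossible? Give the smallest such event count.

10

events 1..9 are linearizable, e.g. via op2, op1, op3, op4:
step 1: op2 w(90) — value 90
step 2: op1 r() → 90 — value 90
step 3: op3 r() → 90 — value 90
step 4: op4 w(59) — value 59
include event 10 — op5 responding at 10 — and every candidate order breaks
take op1, op2, op3, op4, op5: step 1 already fails, because op1 r() → 90 cannot occur there
take op2, op1, op3, op4, op5: step 5 already fails, because op5 r() → 90 cannot occur there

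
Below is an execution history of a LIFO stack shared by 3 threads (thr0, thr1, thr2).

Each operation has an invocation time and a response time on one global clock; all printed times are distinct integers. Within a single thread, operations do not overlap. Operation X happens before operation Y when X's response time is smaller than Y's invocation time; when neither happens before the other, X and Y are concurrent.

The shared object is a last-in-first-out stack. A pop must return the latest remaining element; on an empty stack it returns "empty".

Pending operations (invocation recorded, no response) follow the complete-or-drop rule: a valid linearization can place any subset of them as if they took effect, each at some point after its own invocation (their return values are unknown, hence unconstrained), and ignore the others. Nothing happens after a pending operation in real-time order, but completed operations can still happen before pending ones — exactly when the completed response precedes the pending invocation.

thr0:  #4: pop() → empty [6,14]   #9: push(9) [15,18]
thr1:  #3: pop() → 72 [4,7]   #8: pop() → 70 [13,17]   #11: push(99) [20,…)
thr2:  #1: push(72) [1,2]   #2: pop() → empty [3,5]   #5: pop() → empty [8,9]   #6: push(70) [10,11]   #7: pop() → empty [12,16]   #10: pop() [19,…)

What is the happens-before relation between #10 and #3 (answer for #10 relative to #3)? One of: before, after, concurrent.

after

#10 spans [19,…), #3 spans [4,7]
resp(#3)=7 < inv(#10)=19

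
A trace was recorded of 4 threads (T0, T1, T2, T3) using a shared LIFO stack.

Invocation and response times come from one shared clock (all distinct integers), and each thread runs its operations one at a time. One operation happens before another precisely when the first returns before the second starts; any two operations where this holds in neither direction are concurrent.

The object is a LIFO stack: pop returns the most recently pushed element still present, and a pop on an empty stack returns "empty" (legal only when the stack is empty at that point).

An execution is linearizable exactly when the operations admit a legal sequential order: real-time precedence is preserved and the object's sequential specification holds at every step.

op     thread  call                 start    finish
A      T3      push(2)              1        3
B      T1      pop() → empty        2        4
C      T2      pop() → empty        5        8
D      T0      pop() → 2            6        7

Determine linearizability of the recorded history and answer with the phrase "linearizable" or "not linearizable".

one valid linearization: B, A, D, C
1. B pop() → empty, leaving stack <>
2. A push(2), leaving stack <2>
3. D pop() → 2, leaving stack <>
4. C pop() → empty, leaving stack <>

linearizable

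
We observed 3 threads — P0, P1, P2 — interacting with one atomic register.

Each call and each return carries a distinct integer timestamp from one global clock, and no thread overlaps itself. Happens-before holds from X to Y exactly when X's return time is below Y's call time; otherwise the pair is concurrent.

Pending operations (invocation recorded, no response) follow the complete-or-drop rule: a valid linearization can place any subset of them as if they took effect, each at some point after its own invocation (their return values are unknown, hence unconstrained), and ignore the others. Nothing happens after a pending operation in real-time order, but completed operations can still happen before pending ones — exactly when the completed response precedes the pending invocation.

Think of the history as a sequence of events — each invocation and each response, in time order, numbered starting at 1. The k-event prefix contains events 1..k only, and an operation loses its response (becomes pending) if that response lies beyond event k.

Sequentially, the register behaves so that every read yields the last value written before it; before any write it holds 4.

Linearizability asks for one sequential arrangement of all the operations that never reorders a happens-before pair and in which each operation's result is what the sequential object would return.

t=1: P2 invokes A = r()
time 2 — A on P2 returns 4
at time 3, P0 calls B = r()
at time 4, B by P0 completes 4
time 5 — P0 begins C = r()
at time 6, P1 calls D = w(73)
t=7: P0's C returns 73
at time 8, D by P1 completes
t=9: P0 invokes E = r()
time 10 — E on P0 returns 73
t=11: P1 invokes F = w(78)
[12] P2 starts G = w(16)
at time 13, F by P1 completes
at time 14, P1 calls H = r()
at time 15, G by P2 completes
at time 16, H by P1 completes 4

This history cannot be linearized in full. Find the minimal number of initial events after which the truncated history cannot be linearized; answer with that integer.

events 1..15 are still linearizable — one witness is A, B, D, C, E, F, G:
step 1: A r() → 4 — value 4
step 2: B r() → 4 — value 4
step 3: D w(73) — value 73
step 4: C r() → 73 — value 73
step 5: E r() → 73 — value 73
step 6: F w(78) — value 78
step 7: G w(16) — value 16
once event 16 joins (H's response, time 16), exhaustive search finds no witness
e.g. A, B, C, D, E, F, G, H: illegal at step 3, since C r() → 73 cannot apply there
e.g. A, B, C, D, E, F, H, G: illegal at step 3, since C r() → 73 cannot apply there

16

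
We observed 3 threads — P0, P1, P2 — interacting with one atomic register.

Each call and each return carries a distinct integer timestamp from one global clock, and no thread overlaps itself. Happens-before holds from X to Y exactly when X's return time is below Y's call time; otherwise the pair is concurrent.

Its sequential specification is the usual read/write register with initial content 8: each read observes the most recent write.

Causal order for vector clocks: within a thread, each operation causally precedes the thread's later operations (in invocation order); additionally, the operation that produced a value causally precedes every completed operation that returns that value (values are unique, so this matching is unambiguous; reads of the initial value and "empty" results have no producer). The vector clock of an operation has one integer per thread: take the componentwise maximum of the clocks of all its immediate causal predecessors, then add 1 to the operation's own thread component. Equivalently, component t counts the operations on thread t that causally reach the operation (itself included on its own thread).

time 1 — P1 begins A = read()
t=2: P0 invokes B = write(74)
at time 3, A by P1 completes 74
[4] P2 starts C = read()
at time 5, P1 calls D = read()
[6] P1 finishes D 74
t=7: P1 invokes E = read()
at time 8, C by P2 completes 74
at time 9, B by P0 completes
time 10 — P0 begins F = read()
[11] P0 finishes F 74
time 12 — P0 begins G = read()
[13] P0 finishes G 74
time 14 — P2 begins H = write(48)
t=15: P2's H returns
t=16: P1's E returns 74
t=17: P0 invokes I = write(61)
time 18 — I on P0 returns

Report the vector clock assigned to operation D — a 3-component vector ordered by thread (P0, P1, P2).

no predecessors for B (invoked 2): P0 increments from zero → (1, 0, 0)
invoked at 4, C merges VC(B)=(1, 0, 0) and bumps P2's slot → (1, 0, 1)
invoked at 1, A merges VC(B)=(1, 0, 0) and bumps P1's slot → (1, 1, 0)
invoked at 10, F merges VC(B)=(1, 0, 0) and bumps P0's slot → (2, 0, 0)
invoked at 14, H merges VC(C)=(1, 0, 1) and bumps P2's slot → (1, 0, 2)
invoked at 5, D merges VC(A)=(1, 1, 0), VC(B)=(1, 0, 0) and bumps P1's slot → (1, 2, 0)
invoked at 12, G merges VC(B)=(1, 0, 0), VC(F)=(2, 0, 0) and bumps P0's slot → (3, 0, 0)
invoked at 7, E merges VC(B)=(1, 0, 0), VC(D)=(1, 2, 0) and bumps P1's slot → (1, 3, 0)
invoked at 17, I merges VC(G)=(3, 0, 0) and bumps P0's slot → (4, 0, 0)
target: VC(D) = (1, 2, 0)

(1, 2, 0)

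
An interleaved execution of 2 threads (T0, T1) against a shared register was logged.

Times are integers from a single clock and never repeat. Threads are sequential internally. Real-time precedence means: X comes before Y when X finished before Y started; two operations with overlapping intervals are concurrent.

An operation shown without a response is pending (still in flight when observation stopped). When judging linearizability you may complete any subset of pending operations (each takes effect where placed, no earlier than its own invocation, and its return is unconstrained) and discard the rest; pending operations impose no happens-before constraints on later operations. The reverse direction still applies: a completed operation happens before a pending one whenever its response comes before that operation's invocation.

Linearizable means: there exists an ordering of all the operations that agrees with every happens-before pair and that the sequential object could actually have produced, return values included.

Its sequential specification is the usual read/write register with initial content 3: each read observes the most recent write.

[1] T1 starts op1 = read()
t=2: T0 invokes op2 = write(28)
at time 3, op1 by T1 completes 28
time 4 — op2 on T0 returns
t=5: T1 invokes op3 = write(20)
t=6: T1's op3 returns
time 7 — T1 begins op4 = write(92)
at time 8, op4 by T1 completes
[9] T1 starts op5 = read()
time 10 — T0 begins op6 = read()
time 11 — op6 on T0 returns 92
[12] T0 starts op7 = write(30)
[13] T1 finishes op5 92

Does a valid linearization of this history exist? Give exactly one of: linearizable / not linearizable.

witness order: op2, op1, op3, op4, op5, op6
step 1: op2 write(28) — value 28
step 2: op1 read() → 28 — value 28
step 3: op3 write(20) — value 20
step 4: op4 write(92) — value 92
step 5: op5 read() → 92 — value 92
step 6: op6 read() → 92 — value 92

linearizable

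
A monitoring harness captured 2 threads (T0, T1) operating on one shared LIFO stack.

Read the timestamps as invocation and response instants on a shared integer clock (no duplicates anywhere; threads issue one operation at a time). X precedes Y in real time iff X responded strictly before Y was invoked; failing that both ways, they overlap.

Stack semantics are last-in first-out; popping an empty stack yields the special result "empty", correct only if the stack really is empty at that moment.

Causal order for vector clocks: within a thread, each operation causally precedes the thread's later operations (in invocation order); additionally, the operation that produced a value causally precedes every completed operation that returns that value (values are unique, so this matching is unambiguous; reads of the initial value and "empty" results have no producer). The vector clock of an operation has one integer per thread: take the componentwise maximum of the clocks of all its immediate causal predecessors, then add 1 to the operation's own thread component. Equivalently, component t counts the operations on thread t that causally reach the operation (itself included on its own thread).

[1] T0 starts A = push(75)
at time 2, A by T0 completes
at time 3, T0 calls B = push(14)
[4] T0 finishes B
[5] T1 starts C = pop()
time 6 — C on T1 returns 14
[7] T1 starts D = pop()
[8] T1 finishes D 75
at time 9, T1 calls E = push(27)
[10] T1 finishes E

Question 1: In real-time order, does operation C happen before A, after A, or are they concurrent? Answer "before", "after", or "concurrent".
Answer: after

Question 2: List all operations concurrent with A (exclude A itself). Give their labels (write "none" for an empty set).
Answer: none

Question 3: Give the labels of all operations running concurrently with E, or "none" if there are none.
Answer: none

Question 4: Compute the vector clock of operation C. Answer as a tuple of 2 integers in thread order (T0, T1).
Answer: (2, 1)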